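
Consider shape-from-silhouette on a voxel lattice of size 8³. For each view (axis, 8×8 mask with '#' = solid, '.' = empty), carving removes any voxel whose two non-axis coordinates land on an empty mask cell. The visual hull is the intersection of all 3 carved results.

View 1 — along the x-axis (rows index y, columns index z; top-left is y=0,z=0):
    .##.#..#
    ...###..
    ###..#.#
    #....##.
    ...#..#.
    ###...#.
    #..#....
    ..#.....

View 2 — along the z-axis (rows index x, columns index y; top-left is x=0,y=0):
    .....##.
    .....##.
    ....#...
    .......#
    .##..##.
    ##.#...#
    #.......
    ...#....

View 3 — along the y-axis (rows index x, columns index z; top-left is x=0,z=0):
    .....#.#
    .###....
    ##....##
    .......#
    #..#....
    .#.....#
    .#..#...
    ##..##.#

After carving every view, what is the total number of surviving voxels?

start: 8×8×8 = 512 voxels
  1. axis=0 (YZ plane), |mask|=24  ⇒  voxels=192
  2. axis=2 (XY plane), |mask|=16  ⇒  voxels=47
  3. axis=1 (XZ plane), |mask|=21  ⇒  voxels=15

voxel count = 15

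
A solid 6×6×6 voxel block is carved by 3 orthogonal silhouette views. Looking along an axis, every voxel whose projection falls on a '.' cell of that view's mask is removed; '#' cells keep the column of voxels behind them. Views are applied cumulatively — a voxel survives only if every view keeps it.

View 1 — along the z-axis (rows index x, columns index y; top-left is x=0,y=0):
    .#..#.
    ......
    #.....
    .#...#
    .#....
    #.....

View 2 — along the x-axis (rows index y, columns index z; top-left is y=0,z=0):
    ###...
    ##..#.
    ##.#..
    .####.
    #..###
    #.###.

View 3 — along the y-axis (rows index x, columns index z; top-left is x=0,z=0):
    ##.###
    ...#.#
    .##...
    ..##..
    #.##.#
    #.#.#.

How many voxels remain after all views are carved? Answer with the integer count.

voxel count = 14

start: 6×6×6 = 216 voxels
  1. axis=2 (XY plane), |mask|=7  ⇒  voxels=42
  2. axis=0 (YZ plane), |mask|=21  ⇒  voxels=23
  3. axis=1 (XZ plane), |mask|=18  ⇒  voxels=14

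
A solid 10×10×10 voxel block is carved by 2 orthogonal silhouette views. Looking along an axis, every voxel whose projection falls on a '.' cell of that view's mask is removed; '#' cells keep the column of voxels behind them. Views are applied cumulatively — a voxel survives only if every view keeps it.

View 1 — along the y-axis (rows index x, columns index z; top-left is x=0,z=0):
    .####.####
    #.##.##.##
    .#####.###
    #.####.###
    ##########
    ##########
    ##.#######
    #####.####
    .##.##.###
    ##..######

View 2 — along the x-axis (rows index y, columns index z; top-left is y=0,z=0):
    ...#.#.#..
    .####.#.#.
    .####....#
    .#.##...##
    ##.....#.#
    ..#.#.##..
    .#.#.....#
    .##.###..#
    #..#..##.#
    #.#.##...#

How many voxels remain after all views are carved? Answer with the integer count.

full grid |V| = 1000
step 1: project along y, AND mask (84/100) → |grid| = 840
step 2: project along x, AND mask (46/100) → |grid| = 389

389 voxels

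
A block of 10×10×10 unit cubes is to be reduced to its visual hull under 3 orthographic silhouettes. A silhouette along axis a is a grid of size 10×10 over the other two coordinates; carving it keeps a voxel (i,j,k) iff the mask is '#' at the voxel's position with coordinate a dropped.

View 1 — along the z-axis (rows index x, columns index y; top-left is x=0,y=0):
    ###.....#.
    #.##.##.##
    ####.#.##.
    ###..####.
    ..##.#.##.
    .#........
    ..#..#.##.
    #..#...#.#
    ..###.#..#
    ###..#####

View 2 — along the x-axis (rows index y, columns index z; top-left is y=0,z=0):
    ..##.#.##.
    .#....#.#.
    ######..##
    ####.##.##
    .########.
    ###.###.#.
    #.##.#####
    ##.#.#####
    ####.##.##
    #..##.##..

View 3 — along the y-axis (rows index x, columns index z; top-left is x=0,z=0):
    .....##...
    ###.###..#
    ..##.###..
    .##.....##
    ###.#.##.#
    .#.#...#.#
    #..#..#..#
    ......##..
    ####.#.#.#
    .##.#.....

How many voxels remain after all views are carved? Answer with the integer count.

voxel count = 167

start: 10×10×10 = 1000 voxels
V1 z: intersect with XY mask (52 set) -- 520 left
V2 x: intersect with YZ mask (68 set) -- 355 left
V3 y: intersect with XZ mask (45 set) -- 167 left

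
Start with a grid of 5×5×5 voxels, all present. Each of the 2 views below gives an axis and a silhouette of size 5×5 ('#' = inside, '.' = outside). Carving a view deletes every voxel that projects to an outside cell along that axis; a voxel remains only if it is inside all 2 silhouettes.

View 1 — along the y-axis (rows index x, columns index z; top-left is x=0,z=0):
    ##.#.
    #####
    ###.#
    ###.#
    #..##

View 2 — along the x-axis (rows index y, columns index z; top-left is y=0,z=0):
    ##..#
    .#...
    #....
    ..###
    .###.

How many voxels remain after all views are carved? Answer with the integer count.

start: 5×5×5 = 125 voxels
V1 y: intersect with XZ mask (19 set) -- 95 left
V2 x: intersect with YZ mask (11 set) -- 42 left

|visual hull| = 42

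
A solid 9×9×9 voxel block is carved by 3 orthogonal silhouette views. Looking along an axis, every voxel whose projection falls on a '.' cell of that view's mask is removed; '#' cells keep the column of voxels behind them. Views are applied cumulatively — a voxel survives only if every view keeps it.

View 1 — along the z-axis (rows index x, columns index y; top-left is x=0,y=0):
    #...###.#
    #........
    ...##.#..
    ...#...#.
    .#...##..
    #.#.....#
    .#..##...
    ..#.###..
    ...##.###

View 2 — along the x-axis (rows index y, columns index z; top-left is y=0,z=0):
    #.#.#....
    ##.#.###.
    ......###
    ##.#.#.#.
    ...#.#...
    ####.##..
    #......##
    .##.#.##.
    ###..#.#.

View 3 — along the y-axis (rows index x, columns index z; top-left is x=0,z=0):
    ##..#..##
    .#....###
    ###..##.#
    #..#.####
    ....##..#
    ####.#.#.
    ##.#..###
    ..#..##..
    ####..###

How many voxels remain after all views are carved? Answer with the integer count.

64 voxels

start: 9×9×9 = 729 voxels
V1 z: intersect with XY mask (29 set) -- 261 left
V2 x: intersect with YZ mask (38 set) -- 116 left
V3 y: intersect with XZ mask (46 set) -- 64 left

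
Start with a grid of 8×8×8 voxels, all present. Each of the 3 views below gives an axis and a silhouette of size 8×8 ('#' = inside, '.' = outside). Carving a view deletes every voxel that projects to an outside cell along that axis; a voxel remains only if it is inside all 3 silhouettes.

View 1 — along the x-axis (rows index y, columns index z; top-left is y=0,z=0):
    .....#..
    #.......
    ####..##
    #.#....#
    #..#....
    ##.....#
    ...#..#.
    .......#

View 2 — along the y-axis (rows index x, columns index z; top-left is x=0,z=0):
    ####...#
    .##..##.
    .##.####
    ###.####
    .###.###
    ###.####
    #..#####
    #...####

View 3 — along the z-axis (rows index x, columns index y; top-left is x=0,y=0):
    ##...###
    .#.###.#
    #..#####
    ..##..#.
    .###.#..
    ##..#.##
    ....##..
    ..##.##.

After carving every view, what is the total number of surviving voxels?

initial block: 8^3 = 512
  1. axis=0 (YZ plane), |mask|=19  ⇒  voxels=152
  2. axis=1 (XZ plane), |mask|=46  ⇒  voxels=107
  3. axis=2 (XY plane), |mask|=34  ⇒  voxels=50

50 voxels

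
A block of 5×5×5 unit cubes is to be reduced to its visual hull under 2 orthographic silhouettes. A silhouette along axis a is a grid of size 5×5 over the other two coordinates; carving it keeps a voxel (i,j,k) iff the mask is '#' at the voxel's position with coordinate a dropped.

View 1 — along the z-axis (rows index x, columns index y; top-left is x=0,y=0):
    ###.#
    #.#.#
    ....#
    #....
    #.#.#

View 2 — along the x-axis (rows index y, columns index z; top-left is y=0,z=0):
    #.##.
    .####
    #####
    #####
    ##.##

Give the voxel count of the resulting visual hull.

start: 5×5×5 = 125 voxels
after view 1 [z-axis, 12 of 25 cells solid] → remaining = 60
after view 2 [x-axis, 21 of 25 cells solid] → remaining = 47

voxel count = 47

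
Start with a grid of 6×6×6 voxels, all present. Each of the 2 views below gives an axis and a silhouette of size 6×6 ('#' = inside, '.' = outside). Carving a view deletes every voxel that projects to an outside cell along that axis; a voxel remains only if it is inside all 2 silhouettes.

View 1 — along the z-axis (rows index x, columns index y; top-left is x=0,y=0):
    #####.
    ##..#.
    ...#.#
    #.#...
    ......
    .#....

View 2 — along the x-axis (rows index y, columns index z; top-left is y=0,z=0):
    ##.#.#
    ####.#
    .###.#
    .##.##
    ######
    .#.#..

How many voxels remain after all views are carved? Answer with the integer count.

start: 6×6×6 = 216 voxels
step 1: project along z, AND mask (13/36) → |grid| = 78
step 2: project along x, AND mask (25/36) → |grid| = 57

57 voxels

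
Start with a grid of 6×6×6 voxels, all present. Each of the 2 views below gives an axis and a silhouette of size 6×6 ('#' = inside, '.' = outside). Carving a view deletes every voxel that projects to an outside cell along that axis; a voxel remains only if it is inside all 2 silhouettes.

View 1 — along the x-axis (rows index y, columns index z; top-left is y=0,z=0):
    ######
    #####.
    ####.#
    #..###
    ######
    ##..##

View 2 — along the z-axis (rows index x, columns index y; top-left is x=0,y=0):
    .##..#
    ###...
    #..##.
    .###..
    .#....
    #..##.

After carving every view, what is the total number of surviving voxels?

start: 6×6×6 = 216 voxels
carve view 1 (along x, YZ-mask fill 30/36): 180 voxels remain
carve view 2 (along z, XY-mask fill 16/36): 81 voxels remain

|visual hull| = 81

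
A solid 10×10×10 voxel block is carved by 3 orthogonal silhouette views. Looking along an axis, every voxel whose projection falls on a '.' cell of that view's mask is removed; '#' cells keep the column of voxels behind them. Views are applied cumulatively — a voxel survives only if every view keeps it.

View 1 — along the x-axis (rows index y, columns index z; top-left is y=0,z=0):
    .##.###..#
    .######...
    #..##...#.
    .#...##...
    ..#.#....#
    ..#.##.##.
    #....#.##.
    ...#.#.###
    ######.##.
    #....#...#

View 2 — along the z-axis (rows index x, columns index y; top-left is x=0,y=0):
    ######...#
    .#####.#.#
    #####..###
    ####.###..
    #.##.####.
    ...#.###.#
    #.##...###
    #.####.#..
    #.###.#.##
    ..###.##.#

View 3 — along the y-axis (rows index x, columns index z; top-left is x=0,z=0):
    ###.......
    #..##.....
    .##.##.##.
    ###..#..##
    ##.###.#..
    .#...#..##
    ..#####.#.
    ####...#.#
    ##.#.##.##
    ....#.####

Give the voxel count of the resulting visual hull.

before carving: 1000 voxels (10×10×10)
carve view 1 (along x, YZ-mask fill 47/100): 470 voxels remain
carve view 2 (along z, XY-mask fill 66/100): 293 voxels remain
carve view 3 (along y, XZ-mask fill 52/100): 160 voxels remain

remaining voxels: 160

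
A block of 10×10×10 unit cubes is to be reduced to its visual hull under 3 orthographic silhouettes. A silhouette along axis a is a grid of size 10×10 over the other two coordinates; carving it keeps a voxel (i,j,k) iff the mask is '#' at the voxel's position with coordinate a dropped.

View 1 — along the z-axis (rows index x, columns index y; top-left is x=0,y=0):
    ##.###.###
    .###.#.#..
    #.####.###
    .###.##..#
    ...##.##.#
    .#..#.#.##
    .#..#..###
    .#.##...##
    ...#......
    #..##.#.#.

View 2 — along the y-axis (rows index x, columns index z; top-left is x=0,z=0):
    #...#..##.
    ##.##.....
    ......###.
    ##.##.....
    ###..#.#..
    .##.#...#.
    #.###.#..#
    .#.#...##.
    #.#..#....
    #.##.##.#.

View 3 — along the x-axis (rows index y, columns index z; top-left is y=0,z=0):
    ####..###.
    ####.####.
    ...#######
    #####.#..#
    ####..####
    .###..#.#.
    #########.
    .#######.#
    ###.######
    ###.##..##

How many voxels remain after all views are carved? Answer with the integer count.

voxel count = 174

start: 10×10×10 = 1000 voxels
  1. axis=2 (XY plane), |mask|=53  ⇒  voxels=530
  2. axis=1 (XZ plane), |mask|=43  ⇒  voxels=228
  3. axis=0 (YZ plane), |mask|=75  ⇒  voxels=174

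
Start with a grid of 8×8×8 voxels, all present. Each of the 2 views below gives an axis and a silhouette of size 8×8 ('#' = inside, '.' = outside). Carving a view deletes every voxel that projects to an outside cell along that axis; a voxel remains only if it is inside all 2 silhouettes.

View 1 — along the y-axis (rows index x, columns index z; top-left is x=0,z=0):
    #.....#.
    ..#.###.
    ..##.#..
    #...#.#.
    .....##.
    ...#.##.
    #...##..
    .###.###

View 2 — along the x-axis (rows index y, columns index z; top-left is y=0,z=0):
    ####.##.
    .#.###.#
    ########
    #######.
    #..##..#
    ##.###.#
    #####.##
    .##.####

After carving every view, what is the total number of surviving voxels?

remaining voxels: 154

before carving: 512 voxels (8×8×8)
step 1: project along y, AND mask (26/64) → |grid| = 208
step 2: project along x, AND mask (49/64) → |grid| = 154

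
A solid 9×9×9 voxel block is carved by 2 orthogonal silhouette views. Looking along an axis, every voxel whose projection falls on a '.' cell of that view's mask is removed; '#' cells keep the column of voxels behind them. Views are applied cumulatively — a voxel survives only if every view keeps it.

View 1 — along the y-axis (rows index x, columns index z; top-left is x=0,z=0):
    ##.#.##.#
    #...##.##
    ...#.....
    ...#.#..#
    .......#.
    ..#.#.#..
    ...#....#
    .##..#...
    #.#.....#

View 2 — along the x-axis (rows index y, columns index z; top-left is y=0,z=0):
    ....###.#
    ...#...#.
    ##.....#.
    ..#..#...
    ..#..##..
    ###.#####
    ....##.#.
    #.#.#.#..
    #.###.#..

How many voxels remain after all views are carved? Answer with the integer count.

|visual hull| = 97

full grid |V| = 729
[1] y-view keeps 27 columns → grid now 243
[2] x-view keeps 34 columns → grid now 97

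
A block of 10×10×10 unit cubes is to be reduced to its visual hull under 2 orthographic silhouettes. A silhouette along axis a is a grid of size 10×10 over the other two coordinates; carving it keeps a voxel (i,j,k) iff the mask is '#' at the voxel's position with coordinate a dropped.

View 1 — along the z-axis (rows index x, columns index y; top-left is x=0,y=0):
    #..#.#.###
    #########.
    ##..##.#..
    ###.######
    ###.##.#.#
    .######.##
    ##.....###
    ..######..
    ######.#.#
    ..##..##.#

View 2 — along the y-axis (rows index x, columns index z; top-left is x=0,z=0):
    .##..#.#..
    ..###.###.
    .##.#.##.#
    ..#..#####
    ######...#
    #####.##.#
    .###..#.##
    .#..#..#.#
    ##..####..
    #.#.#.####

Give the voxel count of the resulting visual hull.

|visual hull| = 412

initial block: 10^3 = 1000
after view 1 [z-axis, 68 of 100 cells solid] → remaining = 680
after view 2 [y-axis, 60 of 100 cells solid] → remaining = 412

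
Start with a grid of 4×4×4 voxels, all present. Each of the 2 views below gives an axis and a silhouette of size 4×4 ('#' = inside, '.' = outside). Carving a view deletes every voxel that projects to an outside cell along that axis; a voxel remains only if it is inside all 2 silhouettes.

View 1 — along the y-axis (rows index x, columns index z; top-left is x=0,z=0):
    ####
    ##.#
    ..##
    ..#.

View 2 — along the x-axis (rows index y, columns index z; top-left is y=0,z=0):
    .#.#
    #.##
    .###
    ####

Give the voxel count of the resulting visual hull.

31 voxels

before carving: 64 voxels (4×4×4)
step 1: project along y, AND mask (10/16) → |grid| = 40
step 2: project along x, AND mask (12/16) → |grid| = 31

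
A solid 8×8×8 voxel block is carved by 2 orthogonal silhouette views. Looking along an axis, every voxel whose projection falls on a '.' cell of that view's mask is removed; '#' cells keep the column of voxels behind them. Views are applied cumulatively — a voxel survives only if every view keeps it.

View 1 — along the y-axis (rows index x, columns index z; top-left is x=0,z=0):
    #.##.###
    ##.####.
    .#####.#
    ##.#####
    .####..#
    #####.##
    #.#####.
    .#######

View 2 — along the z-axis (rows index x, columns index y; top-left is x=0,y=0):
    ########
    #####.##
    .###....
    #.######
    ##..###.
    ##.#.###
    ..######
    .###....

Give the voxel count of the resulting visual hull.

start: 8×8×8 = 512 voxels
after view 1 [y-axis, 50 of 64 cells solid] → remaining = 400
after view 2 [z-axis, 45 of 64 cells solid] → remaining = 281

voxel count = 281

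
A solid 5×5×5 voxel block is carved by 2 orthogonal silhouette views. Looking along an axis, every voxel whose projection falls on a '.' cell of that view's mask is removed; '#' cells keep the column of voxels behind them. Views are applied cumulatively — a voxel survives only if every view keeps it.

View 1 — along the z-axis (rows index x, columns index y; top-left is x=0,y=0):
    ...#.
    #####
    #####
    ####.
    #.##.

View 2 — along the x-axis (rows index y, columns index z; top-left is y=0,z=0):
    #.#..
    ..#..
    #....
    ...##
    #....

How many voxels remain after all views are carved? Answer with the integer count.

start: 5×5×5 = 125 voxels
[1] z-view keeps 18 columns → grid now 90
[2] x-view keeps 7 columns → grid now 27

remaining voxels: 27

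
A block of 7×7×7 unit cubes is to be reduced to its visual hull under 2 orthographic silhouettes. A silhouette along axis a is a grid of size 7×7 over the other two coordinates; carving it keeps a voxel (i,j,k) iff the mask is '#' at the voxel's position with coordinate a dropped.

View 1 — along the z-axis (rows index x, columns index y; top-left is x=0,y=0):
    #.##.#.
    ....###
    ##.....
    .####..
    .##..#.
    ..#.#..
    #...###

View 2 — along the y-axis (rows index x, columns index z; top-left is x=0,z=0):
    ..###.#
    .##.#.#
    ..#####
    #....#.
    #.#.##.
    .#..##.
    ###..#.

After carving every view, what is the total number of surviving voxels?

initial block: 7^3 = 343
step 1: project along z, AND mask (22/49) → |grid| = 154
step 2: project along y, AND mask (26/49) → |grid| = 80

remaining voxels: 80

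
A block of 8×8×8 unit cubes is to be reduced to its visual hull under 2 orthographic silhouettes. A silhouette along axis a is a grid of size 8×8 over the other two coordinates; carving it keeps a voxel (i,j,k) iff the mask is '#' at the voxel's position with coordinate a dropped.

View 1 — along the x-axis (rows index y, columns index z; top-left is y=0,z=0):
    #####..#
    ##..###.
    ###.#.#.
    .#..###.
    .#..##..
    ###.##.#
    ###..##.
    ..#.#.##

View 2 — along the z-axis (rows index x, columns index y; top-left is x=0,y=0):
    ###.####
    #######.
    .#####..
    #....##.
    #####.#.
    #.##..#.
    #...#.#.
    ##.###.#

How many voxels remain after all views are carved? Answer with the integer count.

before carving: 512 voxels (8×8×8)
carve view 1 (along x, YZ-mask fill 38/64): 304 voxels remain
carve view 2 (along z, XY-mask fill 41/64): 198 voxels remain

voxel count = 198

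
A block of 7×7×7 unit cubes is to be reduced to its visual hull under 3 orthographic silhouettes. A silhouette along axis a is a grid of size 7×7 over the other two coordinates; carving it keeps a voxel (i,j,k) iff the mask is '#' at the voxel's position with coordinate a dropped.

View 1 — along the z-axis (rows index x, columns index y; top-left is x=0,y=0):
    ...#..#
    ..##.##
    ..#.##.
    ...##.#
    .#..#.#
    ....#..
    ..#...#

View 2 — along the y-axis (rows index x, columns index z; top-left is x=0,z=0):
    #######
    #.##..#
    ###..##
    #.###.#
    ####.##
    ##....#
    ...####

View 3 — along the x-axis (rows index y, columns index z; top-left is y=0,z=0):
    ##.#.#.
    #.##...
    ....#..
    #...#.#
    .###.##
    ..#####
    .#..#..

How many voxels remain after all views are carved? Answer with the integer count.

|visual hull| = 37

start: 7×7×7 = 343 voxels
[1] z-view keeps 18 columns → grid now 126
[2] y-view keeps 34 columns → grid now 89
[3] x-view keeps 23 columns → grid now 37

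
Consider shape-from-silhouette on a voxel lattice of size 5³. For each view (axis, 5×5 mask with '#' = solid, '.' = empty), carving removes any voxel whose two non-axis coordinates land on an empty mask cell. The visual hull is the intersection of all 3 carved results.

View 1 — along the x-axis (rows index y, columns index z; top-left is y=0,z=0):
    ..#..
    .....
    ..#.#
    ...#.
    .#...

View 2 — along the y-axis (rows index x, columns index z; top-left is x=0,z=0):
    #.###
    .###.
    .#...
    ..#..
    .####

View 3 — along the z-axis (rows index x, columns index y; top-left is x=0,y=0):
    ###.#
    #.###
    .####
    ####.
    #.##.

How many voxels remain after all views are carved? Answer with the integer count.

14 voxels

before carving: 125 voxels (5×5×5)
after view 1 [x-axis, 5 of 25 cells solid] → remaining = 25
after view 2 [y-axis, 13 of 25 cells solid] → remaining = 16
after view 3 [z-axis, 19 of 25 cells solid] → remaining = 14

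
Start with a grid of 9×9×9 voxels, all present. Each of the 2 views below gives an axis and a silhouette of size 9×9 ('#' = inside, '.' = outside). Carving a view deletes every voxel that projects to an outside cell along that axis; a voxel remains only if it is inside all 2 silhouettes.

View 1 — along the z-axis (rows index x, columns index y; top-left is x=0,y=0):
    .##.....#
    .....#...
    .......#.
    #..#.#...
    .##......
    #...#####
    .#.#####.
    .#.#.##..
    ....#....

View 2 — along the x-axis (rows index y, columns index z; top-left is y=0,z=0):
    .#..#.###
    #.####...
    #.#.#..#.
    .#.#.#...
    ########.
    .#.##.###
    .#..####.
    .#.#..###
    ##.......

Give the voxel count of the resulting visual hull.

start: 9×9×9 = 729 voxels
[1] z-view keeps 27 columns → grid now 243
[2] x-view keeps 43 columns → grid now 135

|visual hull| = 135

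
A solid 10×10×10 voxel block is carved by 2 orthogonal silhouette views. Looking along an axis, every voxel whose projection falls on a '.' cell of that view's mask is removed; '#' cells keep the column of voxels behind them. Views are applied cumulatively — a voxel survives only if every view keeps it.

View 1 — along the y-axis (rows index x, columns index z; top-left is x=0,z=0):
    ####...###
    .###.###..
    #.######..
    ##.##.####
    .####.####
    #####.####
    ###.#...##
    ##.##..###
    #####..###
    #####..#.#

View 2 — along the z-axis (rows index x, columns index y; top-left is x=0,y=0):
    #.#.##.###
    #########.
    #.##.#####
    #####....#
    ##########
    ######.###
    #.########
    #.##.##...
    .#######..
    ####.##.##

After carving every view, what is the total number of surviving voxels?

full grid |V| = 1000
V1 y: intersect with XZ mask (73 set) -- 730 left
V2 z: intersect with XY mask (78 set) -- 569 left

voxel count = 569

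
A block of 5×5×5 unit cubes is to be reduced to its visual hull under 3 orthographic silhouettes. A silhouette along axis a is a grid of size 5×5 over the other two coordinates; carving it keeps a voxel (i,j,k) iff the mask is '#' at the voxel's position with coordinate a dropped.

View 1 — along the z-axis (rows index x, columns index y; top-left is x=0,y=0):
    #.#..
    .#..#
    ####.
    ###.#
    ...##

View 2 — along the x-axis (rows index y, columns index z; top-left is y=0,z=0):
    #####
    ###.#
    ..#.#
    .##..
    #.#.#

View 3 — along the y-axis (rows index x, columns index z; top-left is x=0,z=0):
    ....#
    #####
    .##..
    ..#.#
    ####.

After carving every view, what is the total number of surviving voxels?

remaining voxels: 28

start: 5×5×5 = 125 voxels
  1. axis=2 (XY plane), |mask|=14  ⇒  voxels=70
  2. axis=0 (YZ plane), |mask|=16  ⇒  voxels=46
  3. axis=1 (XZ plane), |mask|=14  ⇒  voxels=28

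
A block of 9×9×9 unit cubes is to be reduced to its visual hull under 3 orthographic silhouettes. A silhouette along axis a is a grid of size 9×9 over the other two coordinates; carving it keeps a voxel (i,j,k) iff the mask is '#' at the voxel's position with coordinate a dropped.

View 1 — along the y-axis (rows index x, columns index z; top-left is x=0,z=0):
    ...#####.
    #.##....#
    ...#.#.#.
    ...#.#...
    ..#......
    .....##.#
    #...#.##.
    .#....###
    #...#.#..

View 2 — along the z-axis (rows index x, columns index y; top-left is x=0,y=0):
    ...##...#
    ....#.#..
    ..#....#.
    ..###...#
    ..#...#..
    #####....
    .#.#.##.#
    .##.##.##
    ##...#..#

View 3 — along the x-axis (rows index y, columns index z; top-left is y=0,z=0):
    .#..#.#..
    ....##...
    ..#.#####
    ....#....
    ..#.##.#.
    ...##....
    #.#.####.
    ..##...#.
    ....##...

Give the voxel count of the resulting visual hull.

|visual hull| = 42

full grid |V| = 729
  1. axis=1 (XZ plane), |mask|=29  ⇒  voxels=261
  2. axis=2 (XY plane), |mask|=33  ⇒  voxels=110
  3. axis=0 (YZ plane), |mask|=29  ⇒  voxels=42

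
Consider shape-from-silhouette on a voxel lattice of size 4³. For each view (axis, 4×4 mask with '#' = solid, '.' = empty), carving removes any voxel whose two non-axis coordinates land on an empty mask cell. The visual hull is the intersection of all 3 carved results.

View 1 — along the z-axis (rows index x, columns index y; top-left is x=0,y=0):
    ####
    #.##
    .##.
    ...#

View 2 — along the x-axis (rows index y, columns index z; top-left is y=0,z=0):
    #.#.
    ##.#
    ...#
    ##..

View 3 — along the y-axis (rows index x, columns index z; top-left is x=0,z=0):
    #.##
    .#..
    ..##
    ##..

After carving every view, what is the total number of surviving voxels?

11 voxels

initial block: 4^3 = 64
[1] z-view keeps 10 columns → grid now 40
[2] x-view keeps 8 columns → grid now 19
[3] y-view keeps 8 columns → grid now 11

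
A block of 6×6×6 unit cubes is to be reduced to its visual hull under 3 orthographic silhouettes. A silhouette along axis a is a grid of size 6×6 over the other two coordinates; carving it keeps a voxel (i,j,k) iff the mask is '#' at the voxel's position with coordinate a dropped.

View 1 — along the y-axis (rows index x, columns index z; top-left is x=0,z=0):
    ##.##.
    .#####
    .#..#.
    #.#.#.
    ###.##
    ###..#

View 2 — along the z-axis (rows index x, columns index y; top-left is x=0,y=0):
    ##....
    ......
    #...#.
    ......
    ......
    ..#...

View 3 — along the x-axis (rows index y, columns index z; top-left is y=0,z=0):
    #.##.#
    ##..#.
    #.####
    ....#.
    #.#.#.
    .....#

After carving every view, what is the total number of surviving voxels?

|visual hull| = 9

before carving: 216 voxels (6×6×6)
carve view 1 (along y, XZ-mask fill 23/36): 138 voxels remain
carve view 2 (along z, XY-mask fill 5/36): 16 voxels remain
carve view 3 (along x, YZ-mask fill 17/36): 9 voxels remain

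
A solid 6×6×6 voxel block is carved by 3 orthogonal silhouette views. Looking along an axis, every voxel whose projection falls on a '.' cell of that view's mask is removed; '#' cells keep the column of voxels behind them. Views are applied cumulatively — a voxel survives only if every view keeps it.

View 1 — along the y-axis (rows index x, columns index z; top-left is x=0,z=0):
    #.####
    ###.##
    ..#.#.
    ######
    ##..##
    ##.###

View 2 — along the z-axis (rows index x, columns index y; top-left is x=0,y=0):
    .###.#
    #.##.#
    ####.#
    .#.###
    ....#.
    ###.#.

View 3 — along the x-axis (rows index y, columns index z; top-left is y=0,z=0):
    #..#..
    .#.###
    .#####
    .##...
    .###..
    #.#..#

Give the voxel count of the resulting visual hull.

voxel count = 51

initial block: 6^3 = 216
[1] y-view keeps 27 columns → grid now 162
[2] z-view keeps 22 columns → grid now 98
[3] x-view keeps 19 columns → grid now 51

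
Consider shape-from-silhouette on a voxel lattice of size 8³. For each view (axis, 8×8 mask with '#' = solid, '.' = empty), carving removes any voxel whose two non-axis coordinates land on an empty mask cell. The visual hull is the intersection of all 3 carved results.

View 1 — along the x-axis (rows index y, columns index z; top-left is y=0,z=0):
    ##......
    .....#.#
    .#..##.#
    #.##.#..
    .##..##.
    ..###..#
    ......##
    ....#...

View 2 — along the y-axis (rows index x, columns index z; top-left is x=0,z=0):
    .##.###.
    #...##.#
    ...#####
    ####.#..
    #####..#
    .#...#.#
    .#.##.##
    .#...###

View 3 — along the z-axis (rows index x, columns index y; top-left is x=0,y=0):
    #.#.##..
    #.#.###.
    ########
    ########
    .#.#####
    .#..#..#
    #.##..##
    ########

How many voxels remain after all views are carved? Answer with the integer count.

start: 8×8×8 = 512 voxels
V1 x: intersect with YZ mask (23 set) -- 184 left
V2 y: intersect with XZ mask (37 set) -- 112 left
V3 z: intersect with XY mask (47 set) -- 84 left

voxel count = 84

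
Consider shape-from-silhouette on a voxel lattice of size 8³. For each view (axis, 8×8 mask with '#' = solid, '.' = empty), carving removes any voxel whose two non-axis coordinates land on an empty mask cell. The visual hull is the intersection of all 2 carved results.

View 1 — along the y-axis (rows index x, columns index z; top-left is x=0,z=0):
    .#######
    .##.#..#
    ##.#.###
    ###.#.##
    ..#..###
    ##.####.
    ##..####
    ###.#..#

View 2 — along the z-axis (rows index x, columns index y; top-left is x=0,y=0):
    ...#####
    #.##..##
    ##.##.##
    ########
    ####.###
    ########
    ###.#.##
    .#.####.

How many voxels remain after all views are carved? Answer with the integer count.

initial block: 8^3 = 512
after view 1 [y-axis, 44 of 64 cells solid] → remaining = 352
after view 2 [z-axis, 50 of 64 cells solid] → remaining = 276

|visual hull| = 276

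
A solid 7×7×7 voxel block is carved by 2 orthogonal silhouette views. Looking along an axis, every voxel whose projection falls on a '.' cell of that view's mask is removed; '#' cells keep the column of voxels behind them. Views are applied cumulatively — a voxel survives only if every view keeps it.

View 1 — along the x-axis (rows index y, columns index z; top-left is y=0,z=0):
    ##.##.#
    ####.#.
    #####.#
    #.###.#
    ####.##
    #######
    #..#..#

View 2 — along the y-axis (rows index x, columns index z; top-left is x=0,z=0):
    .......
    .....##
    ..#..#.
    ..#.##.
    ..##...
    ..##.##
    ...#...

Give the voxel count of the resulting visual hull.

initial block: 7^3 = 343
after view 1 [x-axis, 37 of 49 cells solid] → remaining = 259
after view 2 [y-axis, 14 of 49 cells solid] → remaining = 69

remaining voxels: 69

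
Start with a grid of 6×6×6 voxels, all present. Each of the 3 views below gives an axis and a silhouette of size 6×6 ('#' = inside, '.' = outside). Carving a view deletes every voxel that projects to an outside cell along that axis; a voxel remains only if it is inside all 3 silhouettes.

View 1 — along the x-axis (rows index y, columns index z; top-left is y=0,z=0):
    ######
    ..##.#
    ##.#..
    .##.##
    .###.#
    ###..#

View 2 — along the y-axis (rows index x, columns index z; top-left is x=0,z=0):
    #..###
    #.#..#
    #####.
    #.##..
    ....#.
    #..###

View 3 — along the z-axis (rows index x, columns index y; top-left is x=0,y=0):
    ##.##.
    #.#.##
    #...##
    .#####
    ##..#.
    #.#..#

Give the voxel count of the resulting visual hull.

before carving: 216 voxels (6×6×6)
carve view 1 (along x, YZ-mask fill 24/36): 144 voxels remain
carve view 2 (along y, XZ-mask fill 20/36): 74 voxels remain
carve view 3 (along z, XY-mask fill 22/36): 48 voxels remain

|visual hull| = 48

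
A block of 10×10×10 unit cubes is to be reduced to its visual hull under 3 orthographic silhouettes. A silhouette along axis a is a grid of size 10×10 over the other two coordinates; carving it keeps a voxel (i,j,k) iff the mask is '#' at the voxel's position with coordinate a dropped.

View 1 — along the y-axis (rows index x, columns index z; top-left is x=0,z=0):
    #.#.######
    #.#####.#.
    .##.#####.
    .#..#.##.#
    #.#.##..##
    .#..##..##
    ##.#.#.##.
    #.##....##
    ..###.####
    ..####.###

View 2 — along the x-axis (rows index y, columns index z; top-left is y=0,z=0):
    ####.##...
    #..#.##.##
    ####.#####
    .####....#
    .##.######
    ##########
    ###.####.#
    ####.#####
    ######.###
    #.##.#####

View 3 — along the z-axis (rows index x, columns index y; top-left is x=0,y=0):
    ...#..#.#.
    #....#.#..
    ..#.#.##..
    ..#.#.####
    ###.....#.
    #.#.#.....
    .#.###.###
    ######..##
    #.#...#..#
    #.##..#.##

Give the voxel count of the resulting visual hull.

initial block: 10^3 = 1000
carve view 1 (along y, XZ-mask fill 63/100): 630 voxels remain
carve view 2 (along x, YZ-mask fill 78/100): 486 voxels remain
carve view 3 (along z, XY-mask fill 48/100): 231 voxels remain

231 voxels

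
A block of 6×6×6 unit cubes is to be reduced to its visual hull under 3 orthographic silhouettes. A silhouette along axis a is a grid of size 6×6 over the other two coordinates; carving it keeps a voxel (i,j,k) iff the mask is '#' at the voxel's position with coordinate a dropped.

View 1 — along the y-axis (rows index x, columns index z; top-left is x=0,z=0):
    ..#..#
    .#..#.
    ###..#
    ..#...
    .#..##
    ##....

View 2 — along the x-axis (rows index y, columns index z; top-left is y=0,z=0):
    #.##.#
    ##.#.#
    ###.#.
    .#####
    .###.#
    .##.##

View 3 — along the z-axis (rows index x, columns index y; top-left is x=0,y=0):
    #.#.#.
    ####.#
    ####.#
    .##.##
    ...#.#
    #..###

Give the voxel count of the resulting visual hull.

voxel count = 40

before carving: 216 voxels (6×6×6)
[1] y-view keeps 14 columns → grid now 84
[2] x-view keeps 25 columns → grid now 62
[3] z-view keeps 23 columns → grid now 40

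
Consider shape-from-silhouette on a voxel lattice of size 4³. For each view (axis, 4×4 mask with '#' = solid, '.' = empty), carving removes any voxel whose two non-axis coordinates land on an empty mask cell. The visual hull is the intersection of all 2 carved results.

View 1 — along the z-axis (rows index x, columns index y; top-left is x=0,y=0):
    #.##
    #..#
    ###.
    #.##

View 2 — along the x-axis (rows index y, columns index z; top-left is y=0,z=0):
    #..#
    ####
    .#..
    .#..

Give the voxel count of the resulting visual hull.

remaining voxels: 18

full grid |V| = 64
V1 z: intersect with XY mask (11 set) -- 44 left
V2 x: intersect with YZ mask (8 set) -- 18 left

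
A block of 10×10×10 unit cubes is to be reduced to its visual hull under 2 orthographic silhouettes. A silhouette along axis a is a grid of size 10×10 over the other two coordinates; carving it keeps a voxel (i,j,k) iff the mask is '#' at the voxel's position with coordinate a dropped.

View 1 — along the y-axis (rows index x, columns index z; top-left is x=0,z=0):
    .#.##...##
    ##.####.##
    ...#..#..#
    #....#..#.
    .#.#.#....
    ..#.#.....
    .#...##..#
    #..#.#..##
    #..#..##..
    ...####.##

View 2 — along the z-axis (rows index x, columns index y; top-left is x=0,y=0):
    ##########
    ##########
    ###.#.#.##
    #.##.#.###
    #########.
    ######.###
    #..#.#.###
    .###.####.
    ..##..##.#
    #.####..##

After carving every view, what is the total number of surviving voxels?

start: 10×10×10 = 1000 voxels
after view 1 [y-axis, 43 of 100 cells solid] → remaining = 430
after view 2 [z-axis, 77 of 100 cells solid] → remaining = 338

voxel count = 338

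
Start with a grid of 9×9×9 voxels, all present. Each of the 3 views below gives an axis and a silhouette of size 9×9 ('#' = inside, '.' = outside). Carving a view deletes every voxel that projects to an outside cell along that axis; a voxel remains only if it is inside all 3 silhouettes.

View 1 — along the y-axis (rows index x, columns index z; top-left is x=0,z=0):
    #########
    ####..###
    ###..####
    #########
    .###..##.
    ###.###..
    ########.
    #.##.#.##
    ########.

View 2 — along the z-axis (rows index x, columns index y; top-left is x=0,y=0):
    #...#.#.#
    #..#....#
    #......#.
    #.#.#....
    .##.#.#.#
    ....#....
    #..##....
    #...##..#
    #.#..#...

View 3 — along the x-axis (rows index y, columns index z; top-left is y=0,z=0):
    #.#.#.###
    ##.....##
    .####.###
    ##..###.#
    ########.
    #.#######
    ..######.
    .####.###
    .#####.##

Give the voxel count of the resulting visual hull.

|visual hull| = 154

initial block: 9^3 = 729
[1] y-view keeps 65 columns → grid now 585
[2] z-view keeps 28 columns → grid now 201
[3] x-view keeps 59 columns → grid now 154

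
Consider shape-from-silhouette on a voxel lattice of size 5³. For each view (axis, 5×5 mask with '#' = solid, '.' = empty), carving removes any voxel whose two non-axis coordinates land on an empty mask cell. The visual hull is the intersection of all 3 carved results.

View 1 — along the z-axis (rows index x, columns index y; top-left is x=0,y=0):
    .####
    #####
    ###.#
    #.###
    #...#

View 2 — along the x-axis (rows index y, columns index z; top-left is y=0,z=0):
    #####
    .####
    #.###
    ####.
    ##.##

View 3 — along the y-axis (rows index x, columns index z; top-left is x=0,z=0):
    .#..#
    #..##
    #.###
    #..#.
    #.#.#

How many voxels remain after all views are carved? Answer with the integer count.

full grid |V| = 125
step 1: project along z, AND mask (19/25) → |grid| = 95
step 2: project along x, AND mask (21/25) → |grid| = 80
step 3: project along y, AND mask (14/25) → |grid| = 46

voxel count = 46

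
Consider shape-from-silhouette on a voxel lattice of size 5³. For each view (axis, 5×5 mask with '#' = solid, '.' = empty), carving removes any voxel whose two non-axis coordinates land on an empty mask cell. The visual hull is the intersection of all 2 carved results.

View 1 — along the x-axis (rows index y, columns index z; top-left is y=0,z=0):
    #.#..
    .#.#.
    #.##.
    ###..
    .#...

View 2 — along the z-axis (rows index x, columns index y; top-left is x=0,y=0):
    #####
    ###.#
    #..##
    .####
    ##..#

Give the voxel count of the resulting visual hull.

voxel count = 39

initial block: 5^3 = 125
[1] x-view keeps 11 columns → grid now 55
[2] z-view keeps 19 columns → grid now 39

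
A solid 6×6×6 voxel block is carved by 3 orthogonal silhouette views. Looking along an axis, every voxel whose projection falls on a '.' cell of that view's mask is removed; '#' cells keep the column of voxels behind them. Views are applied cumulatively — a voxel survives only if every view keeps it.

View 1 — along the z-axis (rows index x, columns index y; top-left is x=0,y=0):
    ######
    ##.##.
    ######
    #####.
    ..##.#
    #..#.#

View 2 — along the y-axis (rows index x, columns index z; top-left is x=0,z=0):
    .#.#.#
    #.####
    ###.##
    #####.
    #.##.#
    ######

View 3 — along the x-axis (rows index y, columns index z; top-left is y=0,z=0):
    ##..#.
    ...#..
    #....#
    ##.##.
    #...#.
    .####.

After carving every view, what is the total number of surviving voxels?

|visual hull| = 56

full grid |V| = 216
after view 1 [z-axis, 27 of 36 cells solid] → remaining = 162
after view 2 [y-axis, 28 of 36 cells solid] → remaining = 123
after view 3 [x-axis, 16 of 36 cells solid] → remaining = 56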